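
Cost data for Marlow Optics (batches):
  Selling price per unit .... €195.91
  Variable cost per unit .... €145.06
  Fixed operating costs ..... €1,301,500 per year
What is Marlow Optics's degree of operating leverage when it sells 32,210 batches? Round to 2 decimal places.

4.87

At 32,210 units, contribution = 32,210 × €50.85 = €1,637,878.50.
Operating income = contribution − fixed costs = €1,637,878.50 − €1,301,500 = €336,378.50.
Degree of operating leverage = €1,637,878.50 / €336,378.50 = 4.8692.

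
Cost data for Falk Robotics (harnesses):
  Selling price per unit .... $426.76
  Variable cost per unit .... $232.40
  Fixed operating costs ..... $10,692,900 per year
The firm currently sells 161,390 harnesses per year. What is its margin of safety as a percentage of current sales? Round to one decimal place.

Contribution margin per unit = $426.76 − $232.40 = $194.36. Break-even units = $10,692,900 ÷ $194.36 = 55,015.95; break-even revenue = 55,015.95 × $426.76 = $23,478,606.73.
Current sales = 161,390 × $426.76 = $68,874,796.40.
Margin of safety = ($68,874,796.40 − $23,478,606.73) ÷ $68,874,796.40 = 65.9%.

65.9%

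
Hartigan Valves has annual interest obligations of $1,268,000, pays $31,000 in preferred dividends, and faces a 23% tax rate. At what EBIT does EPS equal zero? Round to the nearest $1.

$1,308,260

Preferred dividends are paid after tax, so their pre-tax equivalent is $31,000 ÷ (1 − 0.23) = $40,259.74.
EPS = 0 when EBIT covers interest plus the pre-tax preferred burden: $1,268,000 + $40,259.74 = $1,308,259.74.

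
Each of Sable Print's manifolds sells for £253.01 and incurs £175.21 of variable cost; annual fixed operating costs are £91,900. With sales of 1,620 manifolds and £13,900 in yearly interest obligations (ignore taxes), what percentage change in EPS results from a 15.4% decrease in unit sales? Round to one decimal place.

Total contribution margin = 1,620 × £77.80 = £126,036.00.
EBIT = £126,036.00 − £91,900 = £34,136.00.
After interest of £13,900.00, pre-tax earnings = £20,236.00.
Degree of combined leverage = contribution ÷ (EBIT − I) = £126,036.00 ÷ £20,236.00 = 6.2283.
EPS therefore changes by 6.2283 × (-15.4%) = -95.9%.

-95.9%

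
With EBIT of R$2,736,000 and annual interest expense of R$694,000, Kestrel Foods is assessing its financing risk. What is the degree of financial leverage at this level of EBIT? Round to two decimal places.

1.34

Interest = R$694,000.00.
Degree of financial leverage = EBIT / (EBIT − interest) = R$2,736,000 / R$2,042,000.00 = 1.3399.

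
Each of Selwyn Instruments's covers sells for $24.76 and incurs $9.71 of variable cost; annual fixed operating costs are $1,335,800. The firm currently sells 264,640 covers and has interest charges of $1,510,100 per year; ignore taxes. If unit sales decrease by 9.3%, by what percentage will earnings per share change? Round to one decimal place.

-32.6%

Total contribution margin = 264,640 × $15.05 = $3,982,832.00.
Operating income = contribution − fixed costs = $3,982,832.00 − $1,335,800 = $2,647,032.00.
After interest of $1,510,100.00, pre-tax earnings = $1,136,932.00.
DCL = total CM / (EBIT − I) = $3,982,832.00 / $1,136,932.00 = 3.5031.
EPS therefore changes by 3.5031 × (-9.3%) = -32.6%.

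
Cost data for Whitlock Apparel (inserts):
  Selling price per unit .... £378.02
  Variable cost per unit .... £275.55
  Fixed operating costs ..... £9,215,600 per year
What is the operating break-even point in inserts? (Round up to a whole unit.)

Unit CM = price − variable cost = £378.02 − £275.55 = £102.47.
Break-even volume = fixed costs ÷ CM per unit = £9,215,600 ÷ £102.47 = 89,934.62, so 89,935 inserts.

89,935 inserts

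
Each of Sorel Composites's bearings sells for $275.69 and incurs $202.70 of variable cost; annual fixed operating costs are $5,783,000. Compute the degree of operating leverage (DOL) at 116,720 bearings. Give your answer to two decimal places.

3.11

Contribution at this volume is 116,720 × $72.99 = $8,519,392.80.
Subtracting fixed costs: EBIT = $8,519,392.80 − $5,783,000 = $2,736,392.80.
So DOL = total CM / EBIT = $8,519,392.80 / $2,736,392.80 = 3.1134.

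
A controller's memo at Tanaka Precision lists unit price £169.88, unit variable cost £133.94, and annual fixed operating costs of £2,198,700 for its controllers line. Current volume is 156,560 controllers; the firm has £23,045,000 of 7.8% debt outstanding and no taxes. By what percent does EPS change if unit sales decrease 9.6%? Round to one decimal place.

Total contribution margin = 156,560 × £35.94 = £5,626,766.40.
Subtracting fixed costs: EBIT = £5,626,766.40 − £2,198,700 = £3,428,066.40.
Interest = £1,797,510.00, so EBIT − I = £1,630,556.40.
DCL = total CM / (EBIT − I) = £5,626,766.40 / £1,630,556.40 = 3.4508.
EPS therefore changes by 3.4508 × (-9.6%) = -33.1%.

-33.1%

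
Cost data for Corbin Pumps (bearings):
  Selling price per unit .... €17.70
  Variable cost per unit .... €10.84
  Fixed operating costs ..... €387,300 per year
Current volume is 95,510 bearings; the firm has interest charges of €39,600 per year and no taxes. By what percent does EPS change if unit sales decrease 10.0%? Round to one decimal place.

-28.7%

Contribution at this volume is 95,510 × €6.86 = €655,198.60.
EBIT = €655,198.60 − €387,300 = €267,898.60.
After interest of €39,600.00, pre-tax earnings = €228,298.60.
Degree of combined leverage = contribution ÷ (EBIT − I) = €655,198.60 ÷ €228,298.60 = 2.8699.
EPS therefore changes by 2.8699 × (-10.0%) = -28.7%.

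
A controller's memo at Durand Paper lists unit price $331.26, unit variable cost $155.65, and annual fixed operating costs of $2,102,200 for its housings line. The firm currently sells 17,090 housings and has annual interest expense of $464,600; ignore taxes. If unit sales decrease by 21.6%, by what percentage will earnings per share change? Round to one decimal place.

-149.2%

At 17,090 units, contribution = 17,090 × $175.61 = $3,001,174.90.
Subtracting fixed costs: EBIT = $3,001,174.90 − $2,102,200 = $898,974.90.
After interest of $464,600.00, pre-tax earnings = $434,374.90.
DCL = total CM / (EBIT − I) = $3,001,174.90 / $434,374.90 = 6.9092.
EPS therefore changes by 6.9092 × (-21.6%) = -149.2%.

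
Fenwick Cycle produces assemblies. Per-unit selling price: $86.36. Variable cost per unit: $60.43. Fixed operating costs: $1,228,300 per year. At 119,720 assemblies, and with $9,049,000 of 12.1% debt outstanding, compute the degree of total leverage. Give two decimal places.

Contribution at this volume is 119,720 × $25.93 = $3,104,339.60.
EBIT = $3,104,339.60 − $1,228,300 = $1,876,039.60. Interest = $1,094,929.00.
DOL = $3,104,339.60 ÷ $1,876,039.60 = 1.6547; DFL = $1,876,039.60 ÷ $781,110.60 = 2.4018.
DCL = DOL × DFL = 1.6547 × 2.4018 = 3.9743.

3.97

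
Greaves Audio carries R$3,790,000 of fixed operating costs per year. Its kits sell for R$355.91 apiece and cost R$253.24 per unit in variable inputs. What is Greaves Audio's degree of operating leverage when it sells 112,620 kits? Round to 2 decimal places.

Contribution at this volume is 112,620 × R$102.67 = R$11,562,695.40.
EBIT = R$11,562,695.40 − R$3,790,000 = R$7,772,695.40.
DOL = contribution ÷ EBIT = R$11,562,695.40 ÷ R$7,772,695.40 = 1.4876.

1.49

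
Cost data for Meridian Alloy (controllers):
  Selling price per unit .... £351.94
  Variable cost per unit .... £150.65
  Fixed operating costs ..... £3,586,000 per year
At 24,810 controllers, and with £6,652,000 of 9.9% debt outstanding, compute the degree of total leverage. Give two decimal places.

6.66

At 24,810 units, contribution = 24,810 × £201.29 = £4,994,004.90.
EBIT = £4,994,004.90 − £3,586,000 = £1,408,004.90. Interest = £658,548.00, so EBIT − I = £749,456.90.
Degree of total leverage = total CM / (EBIT − interest) = £4,994,004.90 / £749,456.90 = 6.6635.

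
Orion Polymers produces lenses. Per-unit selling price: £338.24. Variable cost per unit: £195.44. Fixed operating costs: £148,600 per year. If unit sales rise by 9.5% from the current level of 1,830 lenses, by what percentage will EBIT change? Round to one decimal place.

+22.0%

At 1,830 units, contribution = 1,830 × £142.80 = £261,324.00.
EBIT = £261,324.00 − £148,600 = £112,724.00.
Degree of operating leverage = £261,324.00 / £112,724.00 = 2.3183.
So EBIT moves 2.3183 × (+9.5%) = +22.0%.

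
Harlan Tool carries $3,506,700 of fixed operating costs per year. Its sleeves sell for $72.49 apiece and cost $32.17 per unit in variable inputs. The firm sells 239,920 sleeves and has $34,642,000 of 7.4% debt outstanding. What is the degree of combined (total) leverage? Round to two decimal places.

2.68

At 239,920 units, contribution = 239,920 × $40.32 = $9,673,574.40.
EBIT = $9,673,574.40 − $3,506,700 = $6,166,874.40. Interest = $2,563,508.00.
DOL = $9,673,574.40 ÷ $6,166,874.40 = 1.5686; DFL = $6,166,874.40 ÷ $3,603,366.40 = 1.7114.
Combined leverage = 1.5686 × 1.7114 = 2.6845.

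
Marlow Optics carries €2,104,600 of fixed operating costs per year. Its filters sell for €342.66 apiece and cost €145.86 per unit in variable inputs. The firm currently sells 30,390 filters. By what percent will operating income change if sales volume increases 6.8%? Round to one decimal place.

+10.5%

Contribution at this volume is 30,390 × €196.80 = €5,980,752.00.
Subtracting fixed costs: EBIT = €5,980,752.00 − €2,104,600 = €3,876,152.00.
Degree of operating leverage = €5,980,752.00 / €3,876,152.00 = 1.5430.
So EBIT moves 1.5430 × (+6.8%) = +10.5%.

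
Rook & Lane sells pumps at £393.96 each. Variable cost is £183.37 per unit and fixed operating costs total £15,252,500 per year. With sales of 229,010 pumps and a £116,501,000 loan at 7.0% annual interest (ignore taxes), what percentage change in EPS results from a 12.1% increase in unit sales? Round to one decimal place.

+23.5%

Contribution at this volume is 229,010 × £210.59 = £48,227,215.90.
Operating income = contribution − fixed costs = £48,227,215.90 − £15,252,500 = £32,974,715.90.
After interest of £8,155,070.00, pre-tax earnings = £24,819,645.90.
Degree of combined leverage = contribution ÷ (EBIT − I) = £48,227,215.90 ÷ £24,819,645.90 = 1.9431.
%ΔEPS = DCL × %ΔSales = 1.9431 × +12.1% = +23.5%.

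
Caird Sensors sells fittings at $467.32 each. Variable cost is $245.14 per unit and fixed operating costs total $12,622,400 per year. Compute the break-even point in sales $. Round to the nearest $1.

$26,549,194

CM per unit = $467.32 − $245.14 = $222.18; CM ratio = $222.18 / $467.32 = 0.4754.
Break-even revenue = fixed costs × price ÷ CM = $12,622,400 × $467.32 ÷ $222.18 = $26,549,194.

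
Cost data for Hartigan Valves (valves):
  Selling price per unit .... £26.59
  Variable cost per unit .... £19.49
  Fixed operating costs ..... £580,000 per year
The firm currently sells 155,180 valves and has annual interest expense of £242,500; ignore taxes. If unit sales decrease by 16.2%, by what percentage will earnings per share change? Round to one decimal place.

Total contribution margin = 155,180 × £7.10 = £1,101,778.00.
Subtracting fixed costs: EBIT = £1,101,778.00 − £580,000 = £521,778.00.
Interest = £242,500.00, so EBIT − I = £279,278.00.
DCL = total CM / (EBIT − I) = £1,101,778.00 / £279,278.00 = 3.9451.
%ΔEPS = DCL × %ΔSales = 3.9451 × -16.2% = -63.9%.

-63.9%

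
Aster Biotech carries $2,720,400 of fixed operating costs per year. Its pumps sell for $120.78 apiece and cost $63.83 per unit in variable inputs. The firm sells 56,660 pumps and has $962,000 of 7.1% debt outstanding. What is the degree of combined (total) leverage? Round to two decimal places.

Contribution at this volume is 56,660 × $56.95 = $3,226,787.00.
EBIT = $3,226,787.00 − $2,720,400 = $506,387.00. Interest = $68,302.00.
DOL = $3,226,787.00 ÷ $506,387.00 = 6.3722; DFL = $506,387.00 ÷ $438,085.00 = 1.1559.
DCL = DOL × DFL = 6.3722 × 1.1559 = 7.3656.

7.37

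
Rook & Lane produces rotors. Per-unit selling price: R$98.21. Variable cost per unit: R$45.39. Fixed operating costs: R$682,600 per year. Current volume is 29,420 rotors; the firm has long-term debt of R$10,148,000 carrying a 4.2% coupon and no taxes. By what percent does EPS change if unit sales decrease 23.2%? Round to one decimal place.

Total contribution margin = 29,420 × R$52.82 = R$1,553,964.40.
Operating income = contribution − fixed costs = R$1,553,964.40 − R$682,600 = R$871,364.40.
After interest of R$426,216.00, pre-tax earnings = R$445,148.40.
DCL = total CM / (EBIT − I) = R$1,553,964.40 / R$445,148.40 = 3.4909.
%ΔEPS = DCL × %ΔSales = 3.4909 × -23.2% = -81.0%.

-81.0%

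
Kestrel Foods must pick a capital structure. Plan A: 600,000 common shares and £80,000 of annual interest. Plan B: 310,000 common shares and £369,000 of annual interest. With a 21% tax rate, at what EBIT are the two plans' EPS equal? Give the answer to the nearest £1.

£677,931

Set EPS_A = EPS_B: (EBIT − £80,000)(1 − 0.21) ÷ 600,000 = (EBIT − £369,000)(1 − 0.21) ÷ 310,000.
The (1 − t) factor cancels: (EBIT − 80,000) × 310,000 = (EBIT − 369,000) × 600,000.
Solving, EBIT = (369,000·600,000 − 80,000·310,000) / (600,000 − 310,000) = 196,600,000,000 / 290,000 = 677,931.03.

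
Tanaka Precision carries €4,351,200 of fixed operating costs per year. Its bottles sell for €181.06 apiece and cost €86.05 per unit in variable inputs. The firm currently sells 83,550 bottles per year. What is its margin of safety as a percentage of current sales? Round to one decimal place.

45.2%

Each unit contributes €181.06 − €86.05 = €95.01. Break-even units = €4,351,200 ÷ €95.01 = 45,797.28; break-even revenue = 45,797.28 × €181.06 = €8,292,056.33.
Current sales = 83,550 × €181.06 = €15,127,563.00.
Margin of safety = (€15,127,563.00 − €8,292,056.33) ÷ €15,127,563.00 = 45.2%.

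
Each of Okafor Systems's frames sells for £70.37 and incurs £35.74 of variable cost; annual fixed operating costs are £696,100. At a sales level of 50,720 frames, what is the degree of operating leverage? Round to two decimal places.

1.66

Contribution at this volume is 50,720 × £34.63 = £1,756,433.60.
Subtracting fixed costs: EBIT = £1,756,433.60 − £696,100 = £1,060,333.60.
Degree of operating leverage = £1,756,433.60 / £1,060,333.60 = 1.6565.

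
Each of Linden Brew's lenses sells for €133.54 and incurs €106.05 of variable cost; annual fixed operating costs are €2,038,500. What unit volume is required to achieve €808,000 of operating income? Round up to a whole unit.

103,547 lenses

Contribution margin per unit = €133.54 − €106.05 = €27.49.
Required volume = (fixed costs + target profit) ÷ CM = (€2,038,500 + €808,000) ÷ €27.49 = 103,546.74, so 103,547 lenses.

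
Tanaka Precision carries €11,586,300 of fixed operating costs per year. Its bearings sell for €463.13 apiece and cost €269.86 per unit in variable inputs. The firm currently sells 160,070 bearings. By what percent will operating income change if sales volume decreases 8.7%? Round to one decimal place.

-13.9%

Contribution at this volume is 160,070 × €193.27 = €30,936,728.90.
Operating income = contribution − fixed costs = €30,936,728.90 − €11,586,300 = €19,350,428.90.
DOL = contribution ÷ EBIT = €30,936,728.90 ÷ €19,350,428.90 = 1.5988.
So EBIT moves 1.5988 × (-8.7%) = -13.9%.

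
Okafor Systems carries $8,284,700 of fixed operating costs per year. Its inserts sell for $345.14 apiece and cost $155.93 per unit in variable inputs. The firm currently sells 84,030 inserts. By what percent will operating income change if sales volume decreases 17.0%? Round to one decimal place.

Contribution at this volume is 84,030 × $189.21 = $15,899,316.30.
Subtracting fixed costs: EBIT = $15,899,316.30 − $8,284,700 = $7,614,616.30.
Degree of operating leverage = $15,899,316.30 / $7,614,616.30 = 2.0880.
%ΔEBIT = DOL × %ΔSales = 2.0880 × -17.0% = -35.5%.

-35.5%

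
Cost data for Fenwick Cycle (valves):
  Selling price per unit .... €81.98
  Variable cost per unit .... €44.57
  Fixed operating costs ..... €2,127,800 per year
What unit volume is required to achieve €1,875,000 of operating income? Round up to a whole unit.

Each unit contributes €81.98 − €44.57 = €37.41.
Units = (FC + target) / CM = (€2,127,800 + €1,875,000) / €37.41 = 106,998.13, so 106,999 valves.

106,999 valves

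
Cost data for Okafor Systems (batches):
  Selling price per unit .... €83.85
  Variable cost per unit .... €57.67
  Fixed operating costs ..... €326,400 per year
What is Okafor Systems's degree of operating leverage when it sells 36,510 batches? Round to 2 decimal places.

At 36,510 units, contribution = 36,510 × €26.18 = €955,831.80.
EBIT = €955,831.80 − €326,400 = €629,431.80.
DOL = contribution ÷ EBIT = €955,831.80 ÷ €629,431.80 = 1.5186.

1.52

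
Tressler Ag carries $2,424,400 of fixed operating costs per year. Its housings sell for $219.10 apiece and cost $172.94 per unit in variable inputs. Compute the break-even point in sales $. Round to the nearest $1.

Contribution margin per unit = $219.10 − $172.94 = $46.16, a CM ratio of $46.16 ÷ $219.10 = 0.2107.
Break-even sales = FC ÷ CM ratio = $2,424,400 × $219.10 / $46.16 = $11,507,497.

$11,507,497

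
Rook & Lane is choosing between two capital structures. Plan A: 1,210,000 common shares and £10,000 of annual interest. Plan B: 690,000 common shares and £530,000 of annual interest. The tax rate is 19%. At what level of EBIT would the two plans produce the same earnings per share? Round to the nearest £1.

£1,220,000

Set EPS_A = EPS_B: (EBIT − £10,000)(1 − 0.19) ÷ 1,210,000 = (EBIT − £530,000)(1 − 0.19) ÷ 690,000.
The (1 − t) factor cancels: (EBIT − 10,000) × 690,000 = (EBIT − 530,000) × 1,210,000.
Solving, EBIT = (530,000·1,210,000 − 10,000·690,000) / (1,210,000 − 690,000) = 634,400,000,000 / 520,000 = 1,220,000.00.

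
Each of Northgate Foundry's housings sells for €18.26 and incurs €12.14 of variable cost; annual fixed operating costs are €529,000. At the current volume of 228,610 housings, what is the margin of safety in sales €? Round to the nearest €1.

Unit CM = price − variable cost = €18.26 − €12.14 = €6.12. Break-even units = €529,000 ÷ €6.12 = 86,437.91; break-even revenue = 86,437.91 × €18.26 = €1,578,356.21.
Current sales = 228,610 × €18.26 = €4,174,418.60.
Margin of safety = €4,174,418.60 − €1,578,356.21 = €2,596,062.

€2,596,062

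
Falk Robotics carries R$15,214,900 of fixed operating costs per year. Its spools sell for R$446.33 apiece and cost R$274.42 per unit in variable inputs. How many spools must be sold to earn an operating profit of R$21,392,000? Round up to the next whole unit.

Each unit contributes R$446.33 − R$274.42 = R$171.91.
Units = (FC + target) / CM = (R$15,214,900 + R$21,392,000) / R$171.91 = 212,942.24, so 212,943 spools.

212,943 spools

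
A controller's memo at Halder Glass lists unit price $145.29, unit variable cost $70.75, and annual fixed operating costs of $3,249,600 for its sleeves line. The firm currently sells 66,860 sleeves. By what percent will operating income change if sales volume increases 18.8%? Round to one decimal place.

+54.0%

Total contribution margin = 66,860 × $74.54 = $4,983,744.40.
Subtracting fixed costs: EBIT = $4,983,744.40 − $3,249,600 = $1,734,144.40.
DOL = contribution ÷ EBIT = $4,983,744.40 ÷ $1,734,144.40 = 2.8739.
%ΔEBIT = DOL × %ΔSales = 2.8739 × +18.8% = +54.0%.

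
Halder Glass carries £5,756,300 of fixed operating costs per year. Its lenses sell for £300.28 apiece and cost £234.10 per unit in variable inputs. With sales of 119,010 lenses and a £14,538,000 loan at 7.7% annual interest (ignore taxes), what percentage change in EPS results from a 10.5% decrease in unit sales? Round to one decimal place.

-82.7%

Contribution at this volume is 119,010 × £66.18 = £7,876,081.80.
Operating income = contribution − fixed costs = £7,876,081.80 − £5,756,300 = £2,119,781.80.
Interest = £1,119,426.00, so EBIT − I = £1,000,355.80.
DCL = total CM / (EBIT − I) = £7,876,081.80 / £1,000,355.80 = 7.8733.
EPS therefore changes by 7.8733 × (-10.5%) = -82.7%.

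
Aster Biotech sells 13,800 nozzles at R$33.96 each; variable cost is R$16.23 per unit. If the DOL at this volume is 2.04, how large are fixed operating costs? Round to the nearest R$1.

R$124,736

Total contribution margin = 13,800 × R$17.73 = R$244,674.00.
Since DOL = CM ÷ EBIT, EBIT = R$244,674.00 ÷ 2.04 = R$119,938.24.
And FC = contribution − EBIT = R$244,674.00 − R$119,938.24 = R$124,736.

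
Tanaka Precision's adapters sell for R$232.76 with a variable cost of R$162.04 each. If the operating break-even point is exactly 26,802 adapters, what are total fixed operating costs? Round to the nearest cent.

R$1,895,437.44

Each unit contributes R$232.76 − R$162.04 = R$70.72.
Fixed costs = break-even units × CM = 26,802 × R$70.72 = R$1,895,437.44.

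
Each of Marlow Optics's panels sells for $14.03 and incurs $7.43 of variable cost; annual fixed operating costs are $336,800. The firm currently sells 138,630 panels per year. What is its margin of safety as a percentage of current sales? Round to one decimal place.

Contribution margin per unit = $14.03 − $7.43 = $6.60. Break-even units = $336,800 ÷ $6.60 = 51,030.30; break-even revenue = 51,030.30 × $14.03 = $715,955.15.
Actual sales revenue = 138,630 × $14.03 = $1,944,978.90.
Margin of safety = ($1,944,978.90 − $715,955.15) ÷ $1,944,978.90 = 63.2%.

63.2%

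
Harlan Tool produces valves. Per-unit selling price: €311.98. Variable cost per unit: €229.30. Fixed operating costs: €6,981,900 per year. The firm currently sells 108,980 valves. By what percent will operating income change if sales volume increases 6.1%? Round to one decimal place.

Contribution at this volume is 108,980 × €82.68 = €9,010,466.40.
EBIT = €9,010,466.40 − €6,981,900 = €2,028,566.40.
DOL = contribution ÷ EBIT = €9,010,466.40 ÷ €2,028,566.40 = 4.4418.
%ΔEBIT = DOL × %ΔSales = 4.4418 × +6.1% = +27.1%.

+27.1%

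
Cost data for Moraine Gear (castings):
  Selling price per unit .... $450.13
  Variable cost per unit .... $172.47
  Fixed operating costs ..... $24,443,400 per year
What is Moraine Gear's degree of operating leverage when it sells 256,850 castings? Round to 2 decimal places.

At 256,850 units, contribution = 256,850 × $277.66 = $71,316,971.00.
Operating income = contribution − fixed costs = $71,316,971.00 − $24,443,400 = $46,873,571.00.
DOL = contribution ÷ EBIT = $71,316,971.00 ÷ $46,873,571.00 = 1.5215.

1.52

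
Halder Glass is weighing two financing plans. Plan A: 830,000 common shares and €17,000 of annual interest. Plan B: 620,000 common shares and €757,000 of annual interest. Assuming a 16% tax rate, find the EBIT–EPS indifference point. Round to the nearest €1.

€2,941,762

Set EPS_A = EPS_B: (EBIT − €17,000)(1 − 0.16) ÷ 830,000 = (EBIT − €757,000)(1 − 0.16) ÷ 620,000.
Cancelling (1 − t) and cross-multiplying: 620,000·(EBIT − 17,000) = 830,000·(EBIT − 757,000).
Solving, EBIT = (757,000·830,000 − 17,000·620,000) / (830,000 − 620,000) = 617,770,000,000 / 210,000 = 2,941,761.90.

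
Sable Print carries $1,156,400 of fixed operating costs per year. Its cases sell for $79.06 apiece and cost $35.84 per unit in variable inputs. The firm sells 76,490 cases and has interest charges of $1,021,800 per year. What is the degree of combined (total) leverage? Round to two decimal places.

2.93

At 76,490 units, contribution = 76,490 × $43.22 = $3,305,897.80.
EBIT = $3,305,897.80 − $1,156,400 = $2,149,497.80. Interest = $1,021,800.00.
DOL = $3,305,897.80 ÷ $2,149,497.80 = 1.5380; DFL = $2,149,497.80 ÷ $1,127,697.80 = 1.9061.
DCL = DOL × DFL = 1.5380 × 1.9061 = 2.9316.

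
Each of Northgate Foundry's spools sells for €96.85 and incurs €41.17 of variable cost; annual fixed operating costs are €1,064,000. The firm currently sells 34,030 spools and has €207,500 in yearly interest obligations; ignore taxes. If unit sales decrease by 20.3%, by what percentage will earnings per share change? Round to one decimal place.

-61.7%

Total contribution margin = 34,030 × €55.68 = €1,894,790.40.
EBIT = €1,894,790.40 − €1,064,000 = €830,790.40.
Interest = €207,500.00, so EBIT − I = €623,290.40.
DCL = total CM / (EBIT − I) = €1,894,790.40 / €623,290.40 = 3.0400.
%ΔEPS = DCL × %ΔSales = 3.0400 × -20.3% = -61.7%.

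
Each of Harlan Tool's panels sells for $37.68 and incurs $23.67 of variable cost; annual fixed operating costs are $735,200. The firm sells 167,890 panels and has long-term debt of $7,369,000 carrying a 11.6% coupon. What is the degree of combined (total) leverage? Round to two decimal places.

3.09

Total contribution margin = 167,890 × $14.01 = $2,352,138.90.
Operating income = contribution − fixed costs = $2,352,138.90 − $735,200 = $1,616,938.90. Interest = $854,804.00, so EBIT − I = $762,134.90.
DCL = contribution ÷ (EBIT − I) = $2,352,138.90 ÷ $762,134.90 = 3.0863.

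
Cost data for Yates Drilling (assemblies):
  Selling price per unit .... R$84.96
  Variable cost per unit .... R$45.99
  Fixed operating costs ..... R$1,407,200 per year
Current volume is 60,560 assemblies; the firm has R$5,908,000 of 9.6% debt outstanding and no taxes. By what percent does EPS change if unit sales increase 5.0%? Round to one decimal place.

+30.6%

At 60,560 units, contribution = 60,560 × R$38.97 = R$2,360,023.20.
Subtracting fixed costs: EBIT = R$2,360,023.20 − R$1,407,200 = R$952,823.20.
After interest of R$567,168.00, pre-tax earnings = R$385,655.20.
Degree of combined leverage = contribution ÷ (EBIT − I) = R$2,360,023.20 ÷ R$385,655.20 = 6.1195.
EPS therefore changes by 6.1195 × (+5.0%) = +30.6%.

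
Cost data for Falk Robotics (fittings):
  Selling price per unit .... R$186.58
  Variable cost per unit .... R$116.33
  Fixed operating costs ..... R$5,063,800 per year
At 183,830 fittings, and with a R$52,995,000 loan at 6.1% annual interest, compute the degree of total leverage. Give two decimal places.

2.80

Contribution at this volume is 183,830 × R$70.25 = R$12,914,057.50.
Subtracting fixed costs: EBIT = R$12,914,057.50 − R$5,063,800 = R$7,850,257.50. Interest = R$3,232,695.00.
DOL = R$12,914,057.50 ÷ R$7,850,257.50 = 1.6450; DFL = R$7,850,257.50 ÷ R$4,617,562.50 = 1.7001.
DCL = DOL × DFL = 1.6450 × 1.7001 = 2.7967.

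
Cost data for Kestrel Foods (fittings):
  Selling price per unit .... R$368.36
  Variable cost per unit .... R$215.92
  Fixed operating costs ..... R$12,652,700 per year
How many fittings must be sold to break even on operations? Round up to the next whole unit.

Unit CM = price − variable cost = R$368.36 − R$215.92 = R$152.44.
Break-even volume = fixed costs ÷ CM per unit = R$12,652,700 ÷ R$152.44 = 83,001.18, so 83,002 fittings.

83,002 fittings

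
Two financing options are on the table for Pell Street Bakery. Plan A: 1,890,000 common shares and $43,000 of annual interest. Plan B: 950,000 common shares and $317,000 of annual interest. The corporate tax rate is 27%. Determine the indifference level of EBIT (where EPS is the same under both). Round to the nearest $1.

$593,915

Set EPS_A = EPS_B: (EBIT − $43,000)(1 − 0.27) ÷ 1,890,000 = (EBIT − $317,000)(1 − 0.27) ÷ 950,000.
The (1 − t) factor cancels: (EBIT − 43,000) × 950,000 = (EBIT − 317,000) × 1,890,000.
EBIT × (1,890,000 − 950,000) = 317,000 × 1,890,000 − 43,000 × 950,000 = 558,280,000,000, so EBIT = 558,280,000,000 ÷ 940,000 = 593,914.89.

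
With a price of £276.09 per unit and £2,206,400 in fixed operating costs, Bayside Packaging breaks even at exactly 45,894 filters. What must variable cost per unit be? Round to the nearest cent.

£228.01

Contribution per unit must be FC / Q = £2,206,400 / 45,894 = £48.0760.
Variable cost per unit = £276.09 − £48.0760 = £228.01.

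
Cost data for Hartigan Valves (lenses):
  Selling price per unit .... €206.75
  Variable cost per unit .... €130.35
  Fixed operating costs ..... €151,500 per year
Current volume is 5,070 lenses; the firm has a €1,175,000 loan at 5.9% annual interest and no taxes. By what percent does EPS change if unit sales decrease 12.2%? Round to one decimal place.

At 5,070 units, contribution = 5,070 × €76.40 = €387,348.00.
EBIT = €387,348.00 − €151,500 = €235,848.00.
Interest = €69,325.00, so EBIT − I = €166,523.00.
DCL = total CM / (EBIT − I) = €387,348.00 / €166,523.00 = 2.3261.
EPS therefore changes by 2.3261 × (-12.2%) = -28.4%.

-28.4%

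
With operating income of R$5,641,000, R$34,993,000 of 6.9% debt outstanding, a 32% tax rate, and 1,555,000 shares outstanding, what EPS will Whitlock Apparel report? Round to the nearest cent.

Interest = R$2,414,517.00, so EBT = R$5,641,000 − R$2,414,517.00 = R$3,226,483.00.
After tax at 32%: net income = R$3,226,483.00 × 0.68 = R$2,194,008.44.
Per share: R$2,194,008.44 / 1,555,000 shares = R$1.41.

R$1.41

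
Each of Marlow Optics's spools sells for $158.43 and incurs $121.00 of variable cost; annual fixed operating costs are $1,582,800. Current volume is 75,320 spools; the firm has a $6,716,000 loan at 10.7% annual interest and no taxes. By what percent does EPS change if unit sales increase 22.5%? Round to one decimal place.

+122.5%

At 75,320 units, contribution = 75,320 × $37.43 = $2,819,227.60.
Operating income = contribution − fixed costs = $2,819,227.60 − $1,582,800 = $1,236,427.60.
Interest = $718,612.00, so EBIT − I = $517,815.60.
Degree of combined leverage = contribution ÷ (EBIT − I) = $2,819,227.60 ÷ $517,815.60 = 5.4445.
EPS therefore changes by 5.4445 × (+22.5%) = +122.5%.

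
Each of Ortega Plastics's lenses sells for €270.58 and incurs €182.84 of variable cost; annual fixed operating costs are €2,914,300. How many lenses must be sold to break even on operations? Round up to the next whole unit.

Contribution margin per unit = €270.58 − €182.84 = €87.74.
Break-even volume = fixed costs ÷ CM per unit = €2,914,300 ÷ €87.74 = 33,215.18, so 33,216 lenses.

33,216 lenses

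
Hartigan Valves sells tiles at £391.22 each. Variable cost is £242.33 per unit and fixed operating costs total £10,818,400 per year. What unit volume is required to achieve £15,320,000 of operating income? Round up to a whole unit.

Unit CM = price − variable cost = £391.22 − £242.33 = £148.89.
Need Q such that Q × £148.89 − £10,818,400 = £15,320,000, i.e. Q = £26,138,400 / £148.89 = 175,555.11 → 175,556.

175,556 tiles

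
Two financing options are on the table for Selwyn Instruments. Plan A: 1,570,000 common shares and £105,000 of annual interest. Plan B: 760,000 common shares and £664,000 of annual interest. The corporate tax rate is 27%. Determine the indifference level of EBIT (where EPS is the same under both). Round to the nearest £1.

£1,188,494

At indifference, (EBIT − 105,000)(1 − t)/1,570,000 = (EBIT − 664,000)(1 − t)/760,000.
Cancelling (1 − t) and cross-multiplying: 760,000·(EBIT − 105,000) = 1,570,000·(EBIT − 664,000).
Solving, EBIT = (664,000·1,570,000 − 105,000·760,000) / (1,570,000 − 760,000) = 962,680,000,000 / 810,000 = 1,188,493.83.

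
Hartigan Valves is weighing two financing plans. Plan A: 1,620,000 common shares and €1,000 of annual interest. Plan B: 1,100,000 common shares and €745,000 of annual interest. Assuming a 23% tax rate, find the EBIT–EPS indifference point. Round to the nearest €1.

Set EPS_A = EPS_B: (EBIT − €1,000)(1 − 0.23) ÷ 1,620,000 = (EBIT − €745,000)(1 − 0.23) ÷ 1,100,000.
The (1 − t) factor cancels: (EBIT − 1,000) × 1,100,000 = (EBIT − 745,000) × 1,620,000.
EBIT × (1,620,000 − 1,100,000) = 745,000 × 1,620,000 − 1,000 × 1,100,000 = 1,205,800,000,000, so EBIT = 1,205,800,000,000 ÷ 520,000 = 2,318,846.15.

€2,318,846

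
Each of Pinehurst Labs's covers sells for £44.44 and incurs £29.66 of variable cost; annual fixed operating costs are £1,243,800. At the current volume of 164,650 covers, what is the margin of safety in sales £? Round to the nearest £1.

Contribution margin per unit = £44.44 − £29.66 = £14.78. Break-even units = £1,243,800 ÷ £14.78 = 84,154.26; break-even revenue = 84,154.26 × £44.44 = £3,739,815.43.
Actual sales revenue = 164,650 × £44.44 = £7,317,046.00.
Margin of safety = £7,317,046.00 − £3,739,815.43 = £3,577,231.

£3,577,231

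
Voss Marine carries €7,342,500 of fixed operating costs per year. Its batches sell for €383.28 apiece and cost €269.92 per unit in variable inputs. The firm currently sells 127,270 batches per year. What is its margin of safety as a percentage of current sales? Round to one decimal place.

49.1%

Contribution margin per unit = €383.28 − €269.92 = €113.36. Break-even units = €7,342,500 ÷ €113.36 = 64,771.52; break-even revenue = 64,771.52 × €383.28 = €24,825,629.85.
Current sales = 127,270 × €383.28 = €48,780,045.60.
Margin of safety = (€48,780,045.60 − €24,825,629.85) ÷ €48,780,045.60 = 49.1%.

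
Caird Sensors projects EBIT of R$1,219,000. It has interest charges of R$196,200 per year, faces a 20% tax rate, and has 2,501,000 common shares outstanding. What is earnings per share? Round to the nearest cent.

R$0.33

Pre-tax income = R$1,219,000 − R$196,200.00 = R$1,022,800.00.
After tax at 20%: net income = R$1,022,800.00 × 0.80 = R$818,240.00.
Per share: R$818,240.00 / 2,501,000 shares = R$0.33.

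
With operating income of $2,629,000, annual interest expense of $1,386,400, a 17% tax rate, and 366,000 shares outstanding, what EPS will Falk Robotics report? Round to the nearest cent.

Pre-tax income = $2,629,000 − $1,386,400.00 = $1,242,600.00.
After tax at 17%: net income = $1,242,600.00 × 0.83 = $1,031,358.00.
Per share: $1,031,358.00 / 366,000 shares = $2.82.

$2.82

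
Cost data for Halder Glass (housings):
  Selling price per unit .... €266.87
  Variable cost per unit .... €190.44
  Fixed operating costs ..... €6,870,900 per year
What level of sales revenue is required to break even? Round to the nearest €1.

CM per unit = €266.87 − €190.44 = €76.43; CM ratio = €76.43 / €266.87 = 0.2864.
Break-even sales = FC ÷ CM ratio = €6,870,900 × €266.87 / €76.43 = €23,991,065.

€23,991,065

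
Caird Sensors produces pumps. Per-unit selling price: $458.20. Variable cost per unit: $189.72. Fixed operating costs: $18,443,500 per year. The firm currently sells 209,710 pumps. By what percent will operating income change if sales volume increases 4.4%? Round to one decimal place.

+6.5%

At 209,710 units, contribution = 209,710 × $268.48 = $56,302,940.80.
Operating income = contribution − fixed costs = $56,302,940.80 − $18,443,500 = $37,859,440.80.
Degree of operating leverage = $56,302,940.80 / $37,859,440.80 = 1.4872.
So EBIT moves 1.4872 × (+4.4%) = +6.5%.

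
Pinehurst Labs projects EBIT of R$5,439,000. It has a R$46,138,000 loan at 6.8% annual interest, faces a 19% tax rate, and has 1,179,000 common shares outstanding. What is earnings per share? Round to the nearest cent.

R$1.58

Interest = R$3,137,384.00, so EBT = R$5,439,000 − R$3,137,384.00 = R$2,301,616.00.
Net income = R$2,301,616.00 × (1 − 0.19) = R$1,864,308.96.
Per share: R$1,864,308.96 / 1,179,000 shares = R$1.58.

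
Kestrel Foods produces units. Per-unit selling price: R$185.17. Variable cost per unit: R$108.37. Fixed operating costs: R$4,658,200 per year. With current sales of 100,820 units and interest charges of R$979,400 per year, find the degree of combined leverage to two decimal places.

3.68

At 100,820 units, contribution = 100,820 × R$76.80 = R$7,742,976.00.
EBIT = R$7,742,976.00 − R$4,658,200 = R$3,084,776.00. Interest = R$979,400.00.
DOL = R$7,742,976.00 ÷ R$3,084,776.00 = 2.5101; DFL = R$3,084,776.00 ÷ R$2,105,376.00 = 1.4652.
Combined leverage = 2.5101 × 1.4652 = 3.6778.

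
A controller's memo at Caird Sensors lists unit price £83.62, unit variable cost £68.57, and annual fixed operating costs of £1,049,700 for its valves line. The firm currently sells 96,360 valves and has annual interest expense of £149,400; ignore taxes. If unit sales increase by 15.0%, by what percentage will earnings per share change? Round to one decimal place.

+86.6%

Contribution at this volume is 96,360 × £15.05 = £1,450,218.00.
Subtracting fixed costs: EBIT = £1,450,218.00 − £1,049,700 = £400,518.00.
Interest = £149,400.00, so EBIT − I = £251,118.00.
DCL = total CM / (EBIT − I) = £1,450,218.00 / £251,118.00 = 5.7750.
EPS therefore changes by 5.7750 × (+15.0%) = +86.6%.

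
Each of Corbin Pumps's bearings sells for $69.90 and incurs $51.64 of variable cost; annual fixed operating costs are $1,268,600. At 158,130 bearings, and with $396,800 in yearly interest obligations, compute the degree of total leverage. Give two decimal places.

Contribution at this volume is 158,130 × $18.26 = $2,887,453.80.
Operating income = contribution − fixed costs = $2,887,453.80 − $1,268,600 = $1,618,853.80. Interest = $396,800.00, so EBIT − I = $1,222,053.80.
DCL = contribution ÷ (EBIT − I) = $2,887,453.80 ÷ $1,222,053.80 = 2.3628.

2.36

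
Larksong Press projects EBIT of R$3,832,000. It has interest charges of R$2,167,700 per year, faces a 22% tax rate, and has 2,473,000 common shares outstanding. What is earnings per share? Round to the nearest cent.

R$0.52

Interest = R$2,167,700.00, so EBT = R$3,832,000 − R$2,167,700.00 = R$1,664,300.00.
Net income = R$1,664,300.00 × (1 − 0.22) = R$1,298,154.00.
EPS = R$1,298,154.00 ÷ 2,473,000 = R$0.52.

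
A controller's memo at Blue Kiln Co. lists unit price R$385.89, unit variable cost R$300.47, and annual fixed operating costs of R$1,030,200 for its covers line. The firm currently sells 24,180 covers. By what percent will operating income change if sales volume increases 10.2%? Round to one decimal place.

+20.4%

Total contribution margin = 24,180 × R$85.42 = R$2,065,455.60.
Subtracting fixed costs: EBIT = R$2,065,455.60 − R$1,030,200 = R$1,035,255.60.
Degree of operating leverage = R$2,065,455.60 / R$1,035,255.60 = 1.9951.
Operating income changes by 1.9951 × +10.2% = +20.4%.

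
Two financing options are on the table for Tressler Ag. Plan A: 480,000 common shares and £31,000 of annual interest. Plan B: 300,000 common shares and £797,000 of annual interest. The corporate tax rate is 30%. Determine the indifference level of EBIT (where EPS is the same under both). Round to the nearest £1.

£2,073,667

At indifference, (EBIT − 31,000)(1 − t)/480,000 = (EBIT − 797,000)(1 − t)/300,000.
The (1 − t) factor cancels: (EBIT − 31,000) × 300,000 = (EBIT − 797,000) × 480,000.
EBIT × (480,000 − 300,000) = 797,000 × 480,000 − 31,000 × 300,000 = 373,260,000,000, so EBIT = 373,260,000,000 ÷ 180,000 = 2,073,666.67.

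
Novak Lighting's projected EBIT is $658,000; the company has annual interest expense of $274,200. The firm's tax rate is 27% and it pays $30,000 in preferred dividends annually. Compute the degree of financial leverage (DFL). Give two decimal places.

Annual interest charges come to $274,200.00.
Pre-tax preferred-dividend burden = $30,000 ÷ (1 − 0.27) = $41,095.89.
DFL = EBIT ÷ [EBIT − I − D_p/(1−t)] = $658,000 ÷ [$658,000 − $274,200.00 − $41,095.89] = $658,000 ÷ $342,704.11 = 1.9200.

1.92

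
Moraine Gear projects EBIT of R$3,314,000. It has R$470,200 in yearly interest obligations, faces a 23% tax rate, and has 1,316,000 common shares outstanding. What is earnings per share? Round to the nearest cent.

Pre-tax income = R$3,314,000 − R$470,200.00 = R$2,843,800.00.
Net income = R$2,843,800.00 × (1 − 0.23) = R$2,189,726.00.
Per share: R$2,189,726.00 / 1,316,000 shares = R$1.66.

R$1.66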